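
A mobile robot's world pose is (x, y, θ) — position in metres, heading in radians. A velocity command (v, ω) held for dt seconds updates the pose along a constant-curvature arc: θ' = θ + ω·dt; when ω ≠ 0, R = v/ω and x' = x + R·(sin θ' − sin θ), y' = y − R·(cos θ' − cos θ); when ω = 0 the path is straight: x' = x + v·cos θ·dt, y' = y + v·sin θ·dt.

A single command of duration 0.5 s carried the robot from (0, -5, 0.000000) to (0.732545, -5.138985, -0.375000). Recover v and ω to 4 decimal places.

Δθ = -0.375000 − 0.000000 = -0.375000
ω = Δθ/dt = -0.375000/0.5 = -0.7500
R = Δx/(sin θ' − sin θ) = -2.0000
v = R·ω = -2.0000·-0.7500 = 1.5000

v = 1.5000, ω = -0.7500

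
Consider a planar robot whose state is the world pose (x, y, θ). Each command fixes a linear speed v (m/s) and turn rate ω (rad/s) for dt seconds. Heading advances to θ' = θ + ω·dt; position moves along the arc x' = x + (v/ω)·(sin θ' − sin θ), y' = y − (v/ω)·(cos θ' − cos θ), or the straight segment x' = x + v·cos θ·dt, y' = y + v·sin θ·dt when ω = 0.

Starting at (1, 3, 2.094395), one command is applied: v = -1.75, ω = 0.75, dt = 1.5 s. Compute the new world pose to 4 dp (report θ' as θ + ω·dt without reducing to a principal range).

(3.2021, 1.8404, 3.2194)

θ' = 2.0944 + 0.75·1.5 = 3.2194
R = v/ω = -1.75/0.75 = -2.3333
x' = 1 + -2.3333·(sin 3.2194 − sin 2.0944) = 3.2021
y' = 3 − -2.3333·(cos 3.2194 − cos 2.0944) = 1.8404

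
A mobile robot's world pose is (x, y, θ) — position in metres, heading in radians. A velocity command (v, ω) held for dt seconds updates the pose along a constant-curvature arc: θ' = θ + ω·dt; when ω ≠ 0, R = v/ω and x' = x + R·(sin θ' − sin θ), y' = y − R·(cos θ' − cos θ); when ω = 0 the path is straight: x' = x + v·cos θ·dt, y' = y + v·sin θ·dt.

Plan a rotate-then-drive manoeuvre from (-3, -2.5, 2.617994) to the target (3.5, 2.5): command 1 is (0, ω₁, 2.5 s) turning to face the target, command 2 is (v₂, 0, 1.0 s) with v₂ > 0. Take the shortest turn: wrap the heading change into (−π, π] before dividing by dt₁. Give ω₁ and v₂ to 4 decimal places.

heading to target = atan2(2.5−-2.5, 3.5−-3) = 0.6557
Δθ = wrap(0.6557 − 2.6180) = -1.9623; ω₁ = Δθ/dt₁ = -0.7849
distance = √((3.5−-3)² + (2.5−-2.5)²) = 8.2006; v₂ = distance/dt₂ = 8.2006

ω₁ = -0.7849, v₂ = 8.2006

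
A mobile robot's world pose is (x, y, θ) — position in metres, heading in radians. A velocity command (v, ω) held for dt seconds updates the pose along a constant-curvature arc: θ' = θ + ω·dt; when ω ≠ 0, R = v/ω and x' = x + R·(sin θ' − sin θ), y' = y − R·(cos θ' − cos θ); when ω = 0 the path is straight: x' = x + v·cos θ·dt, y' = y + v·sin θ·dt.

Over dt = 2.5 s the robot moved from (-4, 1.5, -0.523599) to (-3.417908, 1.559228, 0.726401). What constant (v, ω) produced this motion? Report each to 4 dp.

Δθ = 0.726401 − -0.523599 = 1.250000
ω = Δθ/dt = 1.250000/2.5 = 0.5000
R = Δx/(sin θ' − sin θ) = 0.5000
v = R·ω = 0.5000·0.5000 = 0.2500

v = 0.2500, ω = 0.5000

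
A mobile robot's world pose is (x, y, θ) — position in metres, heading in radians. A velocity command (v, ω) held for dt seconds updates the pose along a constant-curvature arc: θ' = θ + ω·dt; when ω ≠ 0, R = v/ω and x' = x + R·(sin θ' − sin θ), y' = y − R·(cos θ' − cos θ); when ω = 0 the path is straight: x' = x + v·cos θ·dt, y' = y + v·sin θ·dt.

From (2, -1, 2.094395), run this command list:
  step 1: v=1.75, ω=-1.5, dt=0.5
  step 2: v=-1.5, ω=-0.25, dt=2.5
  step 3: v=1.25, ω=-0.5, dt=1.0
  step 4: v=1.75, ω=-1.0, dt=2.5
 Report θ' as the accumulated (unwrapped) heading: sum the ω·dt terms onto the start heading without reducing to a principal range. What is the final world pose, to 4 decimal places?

(2.7916, -5.6101, -2.2806)

step 1: θ'=1.3444 (R=-1.1667) → pose (1.8735, -0.1548, 1.3444)
step 2: θ'=0.7194 (R=6.0000) → pose (-0.0198, -3.3212, 0.7194)
step 3: θ'=0.2194 (R=-2.5000) → pose (1.0834, -2.7616, 0.2194)
step 4: θ'=-2.2806 (R=-1.7500) → pose (2.7916, -5.6101, -2.2806)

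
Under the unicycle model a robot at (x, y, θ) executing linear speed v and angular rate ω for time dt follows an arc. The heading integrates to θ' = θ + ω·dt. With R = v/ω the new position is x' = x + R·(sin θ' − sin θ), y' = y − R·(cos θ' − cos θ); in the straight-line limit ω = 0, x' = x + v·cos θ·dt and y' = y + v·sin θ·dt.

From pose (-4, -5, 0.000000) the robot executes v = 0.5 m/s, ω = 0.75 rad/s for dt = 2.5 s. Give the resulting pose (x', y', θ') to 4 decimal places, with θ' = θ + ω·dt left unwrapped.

θ' = 0.0000 + 0.75·2.5 = 1.8750
R = v/ω = 0.5/0.75 = 0.6667
x' = -4 + 0.6667·(sin 1.8750 − sin 0.0000) = -3.3639
y' = -5 − 0.6667·(cos 1.8750 − cos 0.0000) = -4.1336

(-3.3639, -4.1336, 1.8750)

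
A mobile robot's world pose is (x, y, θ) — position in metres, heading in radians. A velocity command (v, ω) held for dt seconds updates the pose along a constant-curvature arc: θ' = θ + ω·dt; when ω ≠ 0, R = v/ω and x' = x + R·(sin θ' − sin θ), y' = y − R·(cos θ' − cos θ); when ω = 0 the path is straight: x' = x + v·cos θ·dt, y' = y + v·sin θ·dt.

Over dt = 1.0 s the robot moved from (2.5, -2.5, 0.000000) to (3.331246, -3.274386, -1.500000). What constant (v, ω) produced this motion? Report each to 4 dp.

Δθ = -1.500000 − 0.000000 = -1.500000
ω = Δθ/dt = -1.500000/1.0 = -1.5000
R = Δx/(sin θ' − sin θ) = -0.8333
v = R·ω = -0.8333·-1.5000 = 1.2500

v = 1.2500, ω = -1.5000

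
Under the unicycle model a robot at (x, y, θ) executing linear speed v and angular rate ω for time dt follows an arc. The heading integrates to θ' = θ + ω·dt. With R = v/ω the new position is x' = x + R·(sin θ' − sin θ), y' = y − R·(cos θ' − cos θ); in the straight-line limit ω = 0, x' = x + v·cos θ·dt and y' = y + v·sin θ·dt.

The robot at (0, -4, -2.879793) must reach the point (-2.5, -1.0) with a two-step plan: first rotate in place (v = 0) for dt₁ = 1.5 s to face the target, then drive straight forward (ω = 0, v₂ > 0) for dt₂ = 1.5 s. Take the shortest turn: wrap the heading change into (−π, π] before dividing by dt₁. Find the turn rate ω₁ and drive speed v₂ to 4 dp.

heading to target = atan2(-1−-4, -2.5−0) = 2.2655
Δθ = wrap(2.2655 − -2.8798) = -1.1379; ω₁ = Δθ/dt₁ = -0.7586
distance = √((-2.5−0)² + (-1−-4)²) = 3.9051; v₂ = distance/dt₂ = 2.6034

ω₁ = -0.7586, v₂ = 2.6034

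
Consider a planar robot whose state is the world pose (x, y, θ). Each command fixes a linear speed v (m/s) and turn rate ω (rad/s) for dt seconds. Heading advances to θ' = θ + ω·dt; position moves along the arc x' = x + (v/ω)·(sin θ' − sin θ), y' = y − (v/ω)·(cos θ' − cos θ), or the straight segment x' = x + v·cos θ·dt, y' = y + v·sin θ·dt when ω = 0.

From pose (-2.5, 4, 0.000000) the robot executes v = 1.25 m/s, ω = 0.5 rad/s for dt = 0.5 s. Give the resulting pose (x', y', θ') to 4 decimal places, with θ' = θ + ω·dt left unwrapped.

θ' = 0.0000 + 0.5·0.5 = 0.2500
R = v/ω = 1.25/0.5 = 2.5000
x' = -2.5 + 2.5000·(sin 0.2500 − sin 0.0000) = -1.8815
y' = 4 − 2.5000·(cos 0.2500 − cos 0.0000) = 4.0777

(-1.8815, 4.0777, 0.2500)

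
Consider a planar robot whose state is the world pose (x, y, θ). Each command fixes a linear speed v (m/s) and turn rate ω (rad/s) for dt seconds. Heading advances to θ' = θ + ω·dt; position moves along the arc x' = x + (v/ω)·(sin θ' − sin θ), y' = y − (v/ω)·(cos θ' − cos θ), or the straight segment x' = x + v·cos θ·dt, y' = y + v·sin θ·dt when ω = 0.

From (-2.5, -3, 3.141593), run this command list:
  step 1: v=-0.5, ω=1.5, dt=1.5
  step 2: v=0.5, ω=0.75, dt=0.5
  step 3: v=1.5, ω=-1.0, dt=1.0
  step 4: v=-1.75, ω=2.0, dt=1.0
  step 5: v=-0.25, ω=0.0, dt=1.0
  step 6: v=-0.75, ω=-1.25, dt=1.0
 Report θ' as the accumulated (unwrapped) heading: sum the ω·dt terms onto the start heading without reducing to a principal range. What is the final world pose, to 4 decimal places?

step 1: θ'=5.3916 (R=-0.3333) → pose (-2.2406, -2.4573, 5.3916)
step 2: θ'=5.7666 (R=0.6667) → pose (-2.0512, -2.6182, 5.7666)
step 3: θ'=4.7666 (R=-1.5000) → pose (-1.2943, -3.8412, 4.7666)
step 4: θ'=6.7666 (R=-0.8750) → pose (-2.5747, -3.1138, 6.7666)
step 5: θ'=6.7666 (straight) → pose (-2.7961, -3.2300, 6.7666)
step 6: θ'=5.5166 (R=0.6000) → pose (-3.4911, -3.1309, 5.5166)

(-3.4911, -3.1309, 5.5166)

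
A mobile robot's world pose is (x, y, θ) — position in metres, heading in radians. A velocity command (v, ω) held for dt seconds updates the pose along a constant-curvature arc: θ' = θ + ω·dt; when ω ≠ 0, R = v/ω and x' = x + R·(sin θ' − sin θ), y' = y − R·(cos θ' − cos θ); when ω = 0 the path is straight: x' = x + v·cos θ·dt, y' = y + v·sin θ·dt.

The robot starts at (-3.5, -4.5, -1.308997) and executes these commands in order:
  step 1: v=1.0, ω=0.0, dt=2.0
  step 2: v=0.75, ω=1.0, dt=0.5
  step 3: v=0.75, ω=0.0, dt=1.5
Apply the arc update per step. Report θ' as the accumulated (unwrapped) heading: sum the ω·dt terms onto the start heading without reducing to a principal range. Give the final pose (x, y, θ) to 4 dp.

(-2.0241, -7.5695, -0.8090)

step 1: θ'=-1.3090 (straight) → pose (-2.9824, -6.4319, -1.3090)
step 2: θ'=-0.8090 (R=0.7500) → pose (-2.8006, -6.7554, -0.8090)
step 3: θ'=-0.8090 (straight) → pose (-2.0241, -7.5695, -0.8090)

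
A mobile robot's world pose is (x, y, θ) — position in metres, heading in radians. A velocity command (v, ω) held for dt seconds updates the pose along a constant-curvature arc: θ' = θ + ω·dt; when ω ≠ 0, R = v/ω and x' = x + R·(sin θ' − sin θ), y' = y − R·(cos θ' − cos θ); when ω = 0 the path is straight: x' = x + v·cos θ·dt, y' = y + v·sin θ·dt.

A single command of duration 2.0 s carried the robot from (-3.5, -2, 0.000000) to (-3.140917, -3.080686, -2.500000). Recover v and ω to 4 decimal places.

Δθ = -2.500000 − 0.000000 = -2.500000
ω = Δθ/dt = -2.500000/2.0 = -1.2500
R = −Δy/(cos θ' − cos θ) = -0.6000
v = R·ω = -0.6000·-1.2500 = 0.7500

v = 0.7500, ω = -1.2500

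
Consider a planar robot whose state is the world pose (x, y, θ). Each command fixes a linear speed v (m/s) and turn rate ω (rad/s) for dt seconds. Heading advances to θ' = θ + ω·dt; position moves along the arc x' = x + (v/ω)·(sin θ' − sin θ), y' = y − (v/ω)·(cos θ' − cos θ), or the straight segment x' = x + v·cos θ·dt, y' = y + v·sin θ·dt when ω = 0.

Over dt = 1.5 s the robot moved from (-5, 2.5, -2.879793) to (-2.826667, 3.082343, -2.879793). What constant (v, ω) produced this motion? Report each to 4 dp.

Δθ = -2.879793 − -2.879793 = 0.000000
ω = Δθ/dt = 0.000000/1.5 = 0.0000
ω = 0 → v = (Δx·cos θ + Δy·sin θ)/dt = -1.5000

v = -1.5000, ω = 0.0000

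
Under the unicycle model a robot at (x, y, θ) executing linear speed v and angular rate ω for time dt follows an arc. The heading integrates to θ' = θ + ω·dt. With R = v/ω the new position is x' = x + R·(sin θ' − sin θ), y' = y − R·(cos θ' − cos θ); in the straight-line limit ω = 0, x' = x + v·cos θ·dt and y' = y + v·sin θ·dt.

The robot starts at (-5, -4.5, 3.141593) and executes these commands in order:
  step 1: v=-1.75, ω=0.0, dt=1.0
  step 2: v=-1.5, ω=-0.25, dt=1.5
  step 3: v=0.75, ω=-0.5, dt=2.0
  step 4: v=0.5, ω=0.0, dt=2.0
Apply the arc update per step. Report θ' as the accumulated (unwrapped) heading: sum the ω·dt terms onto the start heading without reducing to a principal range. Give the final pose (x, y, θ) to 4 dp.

step 1: θ'=3.1416 (straight) → pose (-3.2500, -4.5000, 3.1416)
step 2: θ'=2.7666 (R=6.0000) → pose (-1.0524, -4.9170, 2.7666)
step 3: θ'=1.7666 (R=-1.5000) → pose (-1.9743, -3.8130, 1.7666)
step 4: θ'=1.7666 (straight) → pose (-2.1688, -2.8321, 1.7666)

(-2.1688, -2.8321, 1.7666)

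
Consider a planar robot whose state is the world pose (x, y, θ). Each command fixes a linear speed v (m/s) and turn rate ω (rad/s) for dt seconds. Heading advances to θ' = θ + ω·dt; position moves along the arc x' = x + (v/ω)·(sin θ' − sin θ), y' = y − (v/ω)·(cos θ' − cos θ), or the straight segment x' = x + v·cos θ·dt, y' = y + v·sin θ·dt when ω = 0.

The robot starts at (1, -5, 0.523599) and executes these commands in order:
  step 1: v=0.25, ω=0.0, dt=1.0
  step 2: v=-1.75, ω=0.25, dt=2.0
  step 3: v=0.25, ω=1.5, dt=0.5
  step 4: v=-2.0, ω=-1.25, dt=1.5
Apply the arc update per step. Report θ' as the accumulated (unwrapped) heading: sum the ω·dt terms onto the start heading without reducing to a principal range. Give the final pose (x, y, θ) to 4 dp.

(-2.9696, -9.0889, -0.1014)

step 1: θ'=0.5236 (straight) → pose (1.2165, -4.8750, 0.5236)
step 2: θ'=1.0236 (R=-7.0000) → pose (-1.2614, -7.2951, 1.0236)
step 3: θ'=1.7736 (R=0.1667) → pose (-1.2405, -7.1748, 1.7736)
step 4: θ'=-0.1014 (R=1.6000) → pose (-2.9696, -9.0889, -0.1014)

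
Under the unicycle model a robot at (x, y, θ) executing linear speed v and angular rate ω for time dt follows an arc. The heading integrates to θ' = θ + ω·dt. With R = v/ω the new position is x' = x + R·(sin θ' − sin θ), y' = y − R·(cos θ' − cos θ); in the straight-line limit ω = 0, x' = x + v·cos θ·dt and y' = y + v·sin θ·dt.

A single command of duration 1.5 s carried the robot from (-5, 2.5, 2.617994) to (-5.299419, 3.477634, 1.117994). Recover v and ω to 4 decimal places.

Δθ = 1.117994 − 2.617994 = -1.500000
ω = Δθ/dt = -1.500000/1.5 = -1.0000
R = −Δy/(cos θ' − cos θ) = -0.7500
v = R·ω = -0.7500·-1.0000 = 0.7500

v = 0.7500, ω = -1.0000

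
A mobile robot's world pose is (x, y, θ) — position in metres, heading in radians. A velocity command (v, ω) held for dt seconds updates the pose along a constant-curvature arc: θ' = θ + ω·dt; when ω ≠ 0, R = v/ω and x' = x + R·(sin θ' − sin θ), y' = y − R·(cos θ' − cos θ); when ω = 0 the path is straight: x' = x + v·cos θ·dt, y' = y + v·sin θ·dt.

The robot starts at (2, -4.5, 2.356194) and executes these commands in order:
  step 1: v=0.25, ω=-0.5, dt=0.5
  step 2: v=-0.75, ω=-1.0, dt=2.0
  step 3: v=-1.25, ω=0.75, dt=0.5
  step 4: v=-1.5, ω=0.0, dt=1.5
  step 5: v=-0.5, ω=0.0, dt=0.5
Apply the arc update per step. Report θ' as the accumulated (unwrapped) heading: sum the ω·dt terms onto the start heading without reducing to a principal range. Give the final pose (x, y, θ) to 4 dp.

step 1: θ'=2.1062 (R=-0.5000) → pose (1.9235, -4.4015, 2.1062)
step 2: θ'=0.1062 (R=0.7500) → pose (1.3580, -5.5300, 0.1062)
step 3: θ'=0.4812 (R=-1.6667) → pose (0.7632, -5.7098, 0.4812)
step 4: θ'=0.4812 (straight) → pose (-1.2313, -6.7512, 0.4812)
step 5: θ'=0.4812 (straight) → pose (-1.4529, -6.8669, 0.4812)

(-1.4529, -6.8669, 0.4812)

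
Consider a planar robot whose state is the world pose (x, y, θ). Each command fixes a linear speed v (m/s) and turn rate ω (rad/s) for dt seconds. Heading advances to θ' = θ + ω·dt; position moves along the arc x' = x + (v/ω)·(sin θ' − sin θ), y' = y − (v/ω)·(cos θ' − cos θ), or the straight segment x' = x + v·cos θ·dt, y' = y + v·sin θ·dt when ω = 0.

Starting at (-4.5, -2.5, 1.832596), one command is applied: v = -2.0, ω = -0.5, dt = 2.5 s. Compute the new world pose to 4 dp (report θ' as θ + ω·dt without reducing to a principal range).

θ' = 1.8326 + -0.5·2.5 = 0.5826
R = v/ω = -2.0/-0.5 = 4.0000
x' = -4.5 + 4.0000·(sin 0.5826 − sin 1.8326) = -6.1629
y' = -2.5 − 4.0000·(cos 0.5826 − cos 1.8326) = -6.8754

(-6.1629, -6.8754, 0.5826)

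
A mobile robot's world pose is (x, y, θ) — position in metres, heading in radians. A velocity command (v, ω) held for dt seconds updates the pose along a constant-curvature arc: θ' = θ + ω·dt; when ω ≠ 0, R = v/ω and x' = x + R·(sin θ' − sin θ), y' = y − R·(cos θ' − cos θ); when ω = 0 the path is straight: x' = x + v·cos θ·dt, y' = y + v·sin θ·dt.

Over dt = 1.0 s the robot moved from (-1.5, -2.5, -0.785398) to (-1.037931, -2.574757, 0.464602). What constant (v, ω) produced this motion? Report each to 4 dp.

Δθ = 0.464602 − -0.785398 = 1.250000
ω = Δθ/dt = 1.250000/1.0 = 1.2500
R = Δx/(sin θ' − sin θ) = 0.4000
v = R·ω = 0.4000·1.2500 = 0.5000

v = 0.5000, ω = 1.2500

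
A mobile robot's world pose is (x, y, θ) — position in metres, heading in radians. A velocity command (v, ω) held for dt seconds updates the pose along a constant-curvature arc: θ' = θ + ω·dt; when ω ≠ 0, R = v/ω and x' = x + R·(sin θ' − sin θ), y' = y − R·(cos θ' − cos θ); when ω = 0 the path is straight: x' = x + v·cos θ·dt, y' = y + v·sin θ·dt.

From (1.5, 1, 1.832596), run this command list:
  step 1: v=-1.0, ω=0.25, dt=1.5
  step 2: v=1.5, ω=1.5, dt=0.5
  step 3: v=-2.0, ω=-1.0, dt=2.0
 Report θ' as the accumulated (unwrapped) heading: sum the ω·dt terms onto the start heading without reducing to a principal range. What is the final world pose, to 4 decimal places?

(2.7963, -3.0719, 0.9576)

step 1: θ'=2.2076 (R=-4.0000) → pose (2.1477, -0.3432, 2.2076)
step 2: θ'=2.9576 (R=1.0000) → pose (1.5266, 0.0453, 2.9576)
step 3: θ'=0.9576 (R=2.0000) → pose (2.7963, -3.0719, 0.9576)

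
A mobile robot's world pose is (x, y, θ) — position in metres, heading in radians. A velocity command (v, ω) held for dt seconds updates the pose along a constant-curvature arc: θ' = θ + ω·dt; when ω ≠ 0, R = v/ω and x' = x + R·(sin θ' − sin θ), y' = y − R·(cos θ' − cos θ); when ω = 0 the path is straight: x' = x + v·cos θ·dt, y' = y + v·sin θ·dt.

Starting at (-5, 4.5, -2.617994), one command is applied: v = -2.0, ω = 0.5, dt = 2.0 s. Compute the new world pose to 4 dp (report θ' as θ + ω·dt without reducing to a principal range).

(-3.0045, 7.7754, -1.6180)

θ' = -2.6180 + 0.5·2.0 = -1.6180
R = v/ω = -2.0/0.5 = -4.0000
x' = -5 + -4.0000·(sin -1.6180 − sin -2.6180) = -3.0045
y' = 4.5 − -4.0000·(cos -1.6180 − cos -2.6180) = 7.7754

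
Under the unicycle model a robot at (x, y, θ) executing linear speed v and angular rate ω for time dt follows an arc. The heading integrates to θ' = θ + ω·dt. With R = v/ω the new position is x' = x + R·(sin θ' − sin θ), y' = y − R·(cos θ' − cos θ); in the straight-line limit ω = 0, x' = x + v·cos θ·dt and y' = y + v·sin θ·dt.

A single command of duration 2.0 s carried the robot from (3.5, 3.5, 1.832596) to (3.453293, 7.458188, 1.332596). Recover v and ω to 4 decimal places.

v = 2.0000, ω = -0.2500

Δθ = 1.332596 − 1.832596 = -0.500000
ω = Δθ/dt = -0.500000/2.0 = -0.2500
R = −Δy/(cos θ' − cos θ) = -8.0000
v = R·ω = -8.0000·-0.2500 = 2.0000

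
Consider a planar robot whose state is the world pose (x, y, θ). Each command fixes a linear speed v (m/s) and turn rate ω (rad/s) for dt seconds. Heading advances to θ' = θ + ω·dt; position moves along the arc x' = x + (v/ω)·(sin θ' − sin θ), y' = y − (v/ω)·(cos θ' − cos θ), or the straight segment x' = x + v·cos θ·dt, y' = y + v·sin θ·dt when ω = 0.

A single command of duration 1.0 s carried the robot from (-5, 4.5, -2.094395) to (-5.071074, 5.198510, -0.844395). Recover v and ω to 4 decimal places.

v = -0.7500, ω = 1.2500

Δθ = -0.844395 − -2.094395 = 1.250000
ω = Δθ/dt = 1.250000/1.0 = 1.2500
R = −Δy/(cos θ' − cos θ) = -0.6000
v = R·ω = -0.6000·1.2500 = -0.7500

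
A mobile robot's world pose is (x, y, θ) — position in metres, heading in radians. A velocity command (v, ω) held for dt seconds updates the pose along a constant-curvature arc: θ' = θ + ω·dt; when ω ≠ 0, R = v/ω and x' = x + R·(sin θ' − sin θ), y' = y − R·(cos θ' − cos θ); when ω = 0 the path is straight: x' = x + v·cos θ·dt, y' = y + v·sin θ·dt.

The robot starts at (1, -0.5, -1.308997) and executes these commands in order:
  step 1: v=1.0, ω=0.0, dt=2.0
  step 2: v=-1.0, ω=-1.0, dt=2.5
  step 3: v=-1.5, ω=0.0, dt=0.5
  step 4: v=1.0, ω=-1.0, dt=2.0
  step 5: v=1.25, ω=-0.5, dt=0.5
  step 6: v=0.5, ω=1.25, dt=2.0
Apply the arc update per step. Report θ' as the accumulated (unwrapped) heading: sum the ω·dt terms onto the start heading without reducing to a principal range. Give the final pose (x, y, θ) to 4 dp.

step 1: θ'=-1.3090 (straight) → pose (1.5176, -2.4319, -1.3090)
step 2: θ'=-3.8090 (R=1.0000) → pose (3.1025, -1.3876, -3.8090)
step 3: θ'=-3.8090 (straight) → pose (3.6916, -1.8518, -3.8090)
step 4: θ'=-5.8090 (R=-1.0000) → pose (3.8539, -0.1767, -5.8090)
step 5: θ'=-6.0590 (R=-2.5000) → pose (4.4397, 0.0366, -6.0590)
step 6: θ'=-3.5590 (R=0.4000) → pose (4.5129, 0.7922, -3.5590)

(4.5129, 0.7922, -3.5590)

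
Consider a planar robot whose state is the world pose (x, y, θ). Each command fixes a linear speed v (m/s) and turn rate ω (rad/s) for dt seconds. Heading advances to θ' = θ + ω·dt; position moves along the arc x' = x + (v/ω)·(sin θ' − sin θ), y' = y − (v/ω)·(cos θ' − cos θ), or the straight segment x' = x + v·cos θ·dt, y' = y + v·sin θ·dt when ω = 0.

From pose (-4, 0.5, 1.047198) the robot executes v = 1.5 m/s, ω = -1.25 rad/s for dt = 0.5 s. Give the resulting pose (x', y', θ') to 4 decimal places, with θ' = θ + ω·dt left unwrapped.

(-3.4525, 0.9946, 0.4222)

θ' = 1.0472 + -1.25·0.5 = 0.4222
R = v/ω = 1.5/-1.25 = -1.2000
x' = -4 + -1.2000·(sin 0.4222 − sin 1.0472) = -3.4525
y' = 0.5 − -1.2000·(cos 0.4222 − cos 1.0472) = 0.9946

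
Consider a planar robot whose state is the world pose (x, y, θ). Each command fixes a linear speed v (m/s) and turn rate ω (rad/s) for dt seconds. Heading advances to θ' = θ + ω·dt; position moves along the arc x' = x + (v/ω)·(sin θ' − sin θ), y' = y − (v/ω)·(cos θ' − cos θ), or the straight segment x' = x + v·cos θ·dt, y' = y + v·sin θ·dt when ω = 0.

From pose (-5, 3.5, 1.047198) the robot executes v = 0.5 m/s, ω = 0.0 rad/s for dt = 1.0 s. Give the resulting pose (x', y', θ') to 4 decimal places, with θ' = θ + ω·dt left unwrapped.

(-4.7500, 3.9330, 1.0472)

θ' = 1.0472 + 0.0·1.0 = 1.0472
ω = 0 → straight: x' = -5 + 0.5·cos(1.0472)·1.0 = -4.7500
y' = 3.5 + 0.5·sin(1.0472)·1.0 = 3.9330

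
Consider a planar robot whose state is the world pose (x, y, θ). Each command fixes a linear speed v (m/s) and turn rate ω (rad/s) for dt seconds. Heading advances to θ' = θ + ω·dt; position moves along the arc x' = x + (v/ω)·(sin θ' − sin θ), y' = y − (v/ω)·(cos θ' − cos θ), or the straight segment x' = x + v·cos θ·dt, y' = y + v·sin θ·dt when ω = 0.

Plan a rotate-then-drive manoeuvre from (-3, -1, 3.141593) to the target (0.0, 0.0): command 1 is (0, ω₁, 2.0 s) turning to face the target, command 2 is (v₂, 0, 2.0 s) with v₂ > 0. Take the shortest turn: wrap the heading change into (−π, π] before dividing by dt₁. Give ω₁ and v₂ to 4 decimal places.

ω₁ = -1.4099, v₂ = 1.5811

heading to target = atan2(0−-1, 0−-3) = 0.3218
Δθ = wrap(0.3218 − 3.1416) = -2.8198; ω₁ = Δθ/dt₁ = -1.4099
distance = √((0−-3)² + (0−-1)²) = 3.1623; v₂ = distance/dt₂ = 1.5811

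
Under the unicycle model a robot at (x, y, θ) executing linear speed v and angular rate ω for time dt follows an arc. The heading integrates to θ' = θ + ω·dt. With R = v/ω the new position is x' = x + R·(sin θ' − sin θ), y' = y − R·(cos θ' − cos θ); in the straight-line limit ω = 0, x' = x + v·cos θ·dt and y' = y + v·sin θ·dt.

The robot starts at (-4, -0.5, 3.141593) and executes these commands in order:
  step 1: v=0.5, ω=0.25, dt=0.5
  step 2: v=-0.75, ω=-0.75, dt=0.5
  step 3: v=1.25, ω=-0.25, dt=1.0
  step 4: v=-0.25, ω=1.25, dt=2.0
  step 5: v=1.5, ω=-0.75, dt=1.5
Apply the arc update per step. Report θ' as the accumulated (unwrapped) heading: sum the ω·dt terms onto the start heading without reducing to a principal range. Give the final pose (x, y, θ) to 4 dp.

(-5.0431, -1.9378, 4.0166)

step 1: θ'=3.2666 (R=2.0000) → pose (-4.2493, -0.5156, 3.2666)
step 2: θ'=2.8916 (R=1.0000) → pose (-3.8773, -0.5389, 2.8916)
step 3: θ'=2.6416 (R=-5.0000) → pose (-5.0374, -0.0822, 2.6416)
step 4: θ'=5.1416 (R=-0.2000) → pose (-4.7596, 0.1765, 5.1416)
step 5: θ'=4.0166 (R=-2.0000) → pose (-5.0431, -1.9378, 4.0166)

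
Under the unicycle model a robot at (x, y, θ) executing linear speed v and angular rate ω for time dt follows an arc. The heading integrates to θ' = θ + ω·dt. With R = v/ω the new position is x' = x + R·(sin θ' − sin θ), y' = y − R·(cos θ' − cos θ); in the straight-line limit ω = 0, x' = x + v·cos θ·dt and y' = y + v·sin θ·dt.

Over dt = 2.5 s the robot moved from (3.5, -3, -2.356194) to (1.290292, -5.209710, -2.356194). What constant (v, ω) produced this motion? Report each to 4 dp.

v = 1.2500, ω = 0.0000

Δθ = -2.356194 − -2.356194 = 0.000000
ω = Δθ/dt = 0.000000/2.5 = 0.0000
ω = 0 → v = (Δx·cos θ + Δy·sin θ)/dt = 1.2500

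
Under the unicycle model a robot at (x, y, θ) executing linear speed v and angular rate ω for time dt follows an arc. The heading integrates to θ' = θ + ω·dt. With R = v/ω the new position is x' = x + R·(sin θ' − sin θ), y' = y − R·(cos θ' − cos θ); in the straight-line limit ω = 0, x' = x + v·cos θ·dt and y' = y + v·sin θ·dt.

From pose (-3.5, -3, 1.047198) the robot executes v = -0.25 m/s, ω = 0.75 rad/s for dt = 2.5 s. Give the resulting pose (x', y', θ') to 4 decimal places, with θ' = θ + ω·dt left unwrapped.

θ' = 1.0472 + 0.75·2.5 = 2.9222
R = v/ω = -0.25/0.75 = -0.3333
x' = -3.5 + -0.3333·(sin 2.9222 − sin 1.0472) = -3.2839
y' = -3 − -0.3333·(cos 2.9222 − cos 1.0472) = -3.4920

(-3.2839, -3.4920, 2.9222)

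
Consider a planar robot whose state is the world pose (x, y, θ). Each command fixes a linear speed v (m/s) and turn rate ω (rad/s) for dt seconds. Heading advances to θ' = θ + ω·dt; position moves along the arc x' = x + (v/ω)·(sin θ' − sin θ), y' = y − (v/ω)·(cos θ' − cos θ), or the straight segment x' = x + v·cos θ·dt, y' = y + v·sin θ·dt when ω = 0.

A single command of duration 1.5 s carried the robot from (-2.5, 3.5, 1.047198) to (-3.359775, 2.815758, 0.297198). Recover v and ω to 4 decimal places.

v = -0.7500, ω = -0.5000

Δθ = 0.297198 − 1.047198 = -0.750000
ω = Δθ/dt = -0.750000/1.5 = -0.5000
R = Δx/(sin θ' − sin θ) = 1.5000
v = R·ω = 1.5000·-0.5000 = -0.7500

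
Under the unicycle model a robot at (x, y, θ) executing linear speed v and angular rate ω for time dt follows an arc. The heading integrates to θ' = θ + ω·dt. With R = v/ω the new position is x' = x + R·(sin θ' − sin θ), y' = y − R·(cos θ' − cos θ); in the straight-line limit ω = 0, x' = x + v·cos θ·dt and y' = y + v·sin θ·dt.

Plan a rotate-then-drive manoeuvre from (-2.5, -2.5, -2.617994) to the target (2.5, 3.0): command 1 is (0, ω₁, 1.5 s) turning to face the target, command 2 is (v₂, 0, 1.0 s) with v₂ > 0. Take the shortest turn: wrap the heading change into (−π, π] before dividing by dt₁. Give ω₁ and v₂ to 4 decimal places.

heading to target = atan2(3−-2.5, 2.5−-2.5) = 0.8330
Δθ = wrap(0.8330 − -2.6180) = -2.8322; ω₁ = Δθ/dt₁ = -1.8881
distance = √((2.5−-2.5)² + (3−-2.5)²) = 7.4330; v₂ = distance/dt₂ = 7.4330

ω₁ = -1.8881, v₂ = 7.4330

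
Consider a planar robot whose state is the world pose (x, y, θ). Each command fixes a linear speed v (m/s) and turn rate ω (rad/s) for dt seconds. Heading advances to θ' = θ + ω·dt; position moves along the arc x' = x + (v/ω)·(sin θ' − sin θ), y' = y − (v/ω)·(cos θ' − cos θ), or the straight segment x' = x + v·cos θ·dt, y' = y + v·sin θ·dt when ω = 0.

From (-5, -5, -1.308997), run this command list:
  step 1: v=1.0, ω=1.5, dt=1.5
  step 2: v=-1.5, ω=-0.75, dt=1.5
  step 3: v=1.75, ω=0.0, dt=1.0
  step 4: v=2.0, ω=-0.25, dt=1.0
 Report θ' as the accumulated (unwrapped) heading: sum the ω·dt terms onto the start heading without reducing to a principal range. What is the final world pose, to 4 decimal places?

step 1: θ'=0.9410 (R=0.6667) → pose (-3.8173, -5.2201, 0.9410)
step 2: θ'=-0.1840 (R=2.0000) → pose (-5.7995, -6.0084, -0.1840)
step 3: θ'=-0.1840 (straight) → pose (-4.0790, -6.3286, -0.1840)
step 4: θ'=-0.4340 (R=-8.0000) → pose (-2.1787, -6.9352, -0.4340)

(-2.1787, -6.9352, -0.4340)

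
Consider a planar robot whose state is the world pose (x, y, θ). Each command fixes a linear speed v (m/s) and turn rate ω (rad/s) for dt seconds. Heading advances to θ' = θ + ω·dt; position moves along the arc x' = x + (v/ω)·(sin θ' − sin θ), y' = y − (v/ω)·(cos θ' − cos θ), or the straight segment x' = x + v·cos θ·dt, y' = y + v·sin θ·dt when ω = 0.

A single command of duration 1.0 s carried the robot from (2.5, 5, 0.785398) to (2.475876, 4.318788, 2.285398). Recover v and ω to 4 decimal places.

v = -0.7500, ω = 1.5000

Δθ = 2.285398 − 0.785398 = 1.500000
ω = Δθ/dt = 1.500000/1.0 = 1.5000
R = −Δy/(cos θ' − cos θ) = -0.5000
v = R·ω = -0.5000·1.5000 = -0.7500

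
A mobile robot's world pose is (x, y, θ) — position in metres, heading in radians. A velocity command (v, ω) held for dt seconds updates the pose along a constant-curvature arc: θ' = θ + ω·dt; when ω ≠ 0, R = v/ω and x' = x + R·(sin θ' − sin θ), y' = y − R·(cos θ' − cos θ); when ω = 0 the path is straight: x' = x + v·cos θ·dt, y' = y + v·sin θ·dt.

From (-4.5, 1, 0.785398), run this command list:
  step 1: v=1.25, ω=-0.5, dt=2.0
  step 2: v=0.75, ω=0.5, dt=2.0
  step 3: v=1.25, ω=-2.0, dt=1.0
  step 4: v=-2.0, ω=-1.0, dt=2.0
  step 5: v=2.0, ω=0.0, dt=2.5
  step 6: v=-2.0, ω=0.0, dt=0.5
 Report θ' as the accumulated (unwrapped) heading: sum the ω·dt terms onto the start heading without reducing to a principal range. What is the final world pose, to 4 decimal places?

step 1: θ'=-0.2146 (R=-2.5000) → pose (-2.1998, 1.6749, -0.2146)
step 2: θ'=0.7854 (R=1.5000) → pose (-0.8197, 2.0798, 0.7854)
step 3: θ'=-1.2146 (R=-0.6250) → pose (0.2080, 1.8558, -1.2146)
step 4: θ'=-3.2146 (R=2.0000) → pose (2.2283, 4.5479, -3.2146)
step 5: θ'=-3.2146 (straight) → pose (-2.7584, 4.9126, -3.2146)
step 6: θ'=-3.2146 (straight) → pose (-1.7610, 4.8397, -3.2146)

(-1.7610, 4.8397, -3.2146)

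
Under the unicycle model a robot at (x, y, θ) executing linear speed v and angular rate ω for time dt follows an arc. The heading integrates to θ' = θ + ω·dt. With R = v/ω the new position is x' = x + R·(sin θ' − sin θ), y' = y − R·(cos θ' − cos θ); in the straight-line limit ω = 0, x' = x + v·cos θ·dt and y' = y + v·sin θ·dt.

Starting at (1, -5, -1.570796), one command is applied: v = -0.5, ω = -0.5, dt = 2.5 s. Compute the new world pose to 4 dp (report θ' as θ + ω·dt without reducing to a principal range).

(1.6847, -4.0510, -2.8208)

θ' = -1.5708 + -0.5·2.5 = -2.8208
R = v/ω = -0.5/-0.5 = 1.0000
x' = 1 + 1.0000·(sin -2.8208 − sin -1.5708) = 1.6847
y' = -5 − 1.0000·(cos -2.8208 − cos -1.5708) = -4.0510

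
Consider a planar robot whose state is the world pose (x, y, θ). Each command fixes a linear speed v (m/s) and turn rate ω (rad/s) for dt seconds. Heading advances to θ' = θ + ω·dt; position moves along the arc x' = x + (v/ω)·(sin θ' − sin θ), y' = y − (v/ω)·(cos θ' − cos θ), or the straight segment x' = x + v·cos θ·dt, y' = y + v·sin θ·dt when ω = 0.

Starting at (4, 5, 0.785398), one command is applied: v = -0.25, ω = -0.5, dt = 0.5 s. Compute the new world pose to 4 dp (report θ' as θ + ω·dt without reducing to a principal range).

(3.9015, 4.9235, 0.5354)

θ' = 0.7854 + -0.5·0.5 = 0.5354
R = v/ω = -0.25/-0.5 = 0.5000
x' = 4 + 0.5000·(sin 0.5354 − sin 0.7854) = 3.9015
y' = 5 − 0.5000·(cos 0.5354 − cos 0.7854) = 4.9235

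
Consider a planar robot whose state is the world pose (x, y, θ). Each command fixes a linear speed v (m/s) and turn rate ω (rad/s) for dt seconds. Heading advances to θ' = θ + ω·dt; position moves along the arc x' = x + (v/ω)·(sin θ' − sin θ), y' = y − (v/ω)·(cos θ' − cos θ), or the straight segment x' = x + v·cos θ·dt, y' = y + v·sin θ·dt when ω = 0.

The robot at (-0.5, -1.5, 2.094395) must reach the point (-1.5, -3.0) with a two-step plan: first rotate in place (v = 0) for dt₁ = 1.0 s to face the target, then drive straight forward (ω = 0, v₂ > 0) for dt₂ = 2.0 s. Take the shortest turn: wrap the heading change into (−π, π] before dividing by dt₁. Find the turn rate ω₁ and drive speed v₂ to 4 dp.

ω₁ = 2.0300, v₂ = 0.9014

heading to target = atan2(-3−-1.5, -1.5−-0.5) = -2.1588
Δθ = wrap(-2.1588 − 2.0944) = 2.0300; ω₁ = Δθ/dt₁ = 2.0300
distance = √((-1.5−-0.5)² + (-3−-1.5)²) = 1.8028; v₂ = distance/dt₂ = 0.9014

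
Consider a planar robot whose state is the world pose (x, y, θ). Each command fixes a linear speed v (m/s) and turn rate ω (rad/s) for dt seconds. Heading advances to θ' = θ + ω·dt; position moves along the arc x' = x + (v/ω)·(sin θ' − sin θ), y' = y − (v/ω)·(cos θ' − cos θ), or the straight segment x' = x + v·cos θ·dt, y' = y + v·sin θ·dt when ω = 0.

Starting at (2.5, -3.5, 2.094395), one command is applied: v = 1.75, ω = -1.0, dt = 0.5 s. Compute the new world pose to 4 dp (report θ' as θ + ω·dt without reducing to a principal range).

(2.2660, -2.6663, 1.5944)

θ' = 2.0944 + -1.0·0.5 = 1.5944
R = v/ω = 1.75/-1.0 = -1.7500
x' = 2.5 + -1.7500·(sin 1.5944 − sin 2.0944) = 2.2660
y' = -3.5 − -1.7500·(cos 1.5944 − cos 2.0944) = -2.6663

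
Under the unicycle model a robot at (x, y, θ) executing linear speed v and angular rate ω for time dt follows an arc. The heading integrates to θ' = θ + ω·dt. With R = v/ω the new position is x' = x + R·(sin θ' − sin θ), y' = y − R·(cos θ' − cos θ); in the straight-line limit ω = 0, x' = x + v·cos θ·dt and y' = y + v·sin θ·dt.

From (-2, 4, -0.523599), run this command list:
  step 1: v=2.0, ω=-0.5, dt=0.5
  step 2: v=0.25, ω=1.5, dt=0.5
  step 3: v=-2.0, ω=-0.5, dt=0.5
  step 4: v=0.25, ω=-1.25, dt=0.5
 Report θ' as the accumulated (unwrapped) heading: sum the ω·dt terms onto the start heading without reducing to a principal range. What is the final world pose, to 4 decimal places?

(-1.9766, 3.4298, -0.8986)

step 1: θ'=-0.7736 (R=-4.0000) → pose (-1.2051, 3.3975, -0.7736)
step 2: θ'=-0.0236 (R=0.1667) → pose (-1.0926, 3.3501, -0.0236)
step 3: θ'=-0.2736 (R=4.0000) → pose (-2.0790, 3.4978, -0.2736)
step 4: θ'=-0.8986 (R=-0.2000) → pose (-1.9766, 3.4298, -0.8986)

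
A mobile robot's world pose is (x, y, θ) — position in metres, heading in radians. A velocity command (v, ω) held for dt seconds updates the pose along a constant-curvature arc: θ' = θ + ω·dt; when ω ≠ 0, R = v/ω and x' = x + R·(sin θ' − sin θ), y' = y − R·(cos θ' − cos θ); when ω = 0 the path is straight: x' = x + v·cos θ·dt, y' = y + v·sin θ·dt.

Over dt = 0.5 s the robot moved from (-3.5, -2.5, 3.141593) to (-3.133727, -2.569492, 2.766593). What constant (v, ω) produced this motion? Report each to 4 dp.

Δθ = 2.766593 − 3.141593 = -0.375000
ω = Δθ/dt = -0.375000/0.5 = -0.7500
R = Δx/(sin θ' − sin θ) = 1.0000
v = R·ω = 1.0000·-0.7500 = -0.7500

v = -0.7500, ω = -0.7500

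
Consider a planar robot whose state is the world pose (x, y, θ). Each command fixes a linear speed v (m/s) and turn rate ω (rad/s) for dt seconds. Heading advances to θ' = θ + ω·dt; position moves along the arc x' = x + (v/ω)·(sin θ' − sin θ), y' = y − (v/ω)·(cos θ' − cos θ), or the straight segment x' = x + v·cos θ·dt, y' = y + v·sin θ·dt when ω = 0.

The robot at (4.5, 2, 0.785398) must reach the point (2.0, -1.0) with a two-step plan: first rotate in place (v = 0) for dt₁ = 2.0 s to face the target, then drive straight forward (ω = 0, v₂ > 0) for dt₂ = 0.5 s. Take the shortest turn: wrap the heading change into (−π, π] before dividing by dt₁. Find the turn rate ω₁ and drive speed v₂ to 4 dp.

heading to target = atan2(-1−2, 2−4.5) = -2.2655
Δθ = wrap(-2.2655 − 0.7854) = -3.0509; ω₁ = Δθ/dt₁ = -1.5255
distance = √((2−4.5)² + (-1−2)²) = 3.9051; v₂ = distance/dt₂ = 7.8102

ω₁ = -1.5255, v₂ = 7.8102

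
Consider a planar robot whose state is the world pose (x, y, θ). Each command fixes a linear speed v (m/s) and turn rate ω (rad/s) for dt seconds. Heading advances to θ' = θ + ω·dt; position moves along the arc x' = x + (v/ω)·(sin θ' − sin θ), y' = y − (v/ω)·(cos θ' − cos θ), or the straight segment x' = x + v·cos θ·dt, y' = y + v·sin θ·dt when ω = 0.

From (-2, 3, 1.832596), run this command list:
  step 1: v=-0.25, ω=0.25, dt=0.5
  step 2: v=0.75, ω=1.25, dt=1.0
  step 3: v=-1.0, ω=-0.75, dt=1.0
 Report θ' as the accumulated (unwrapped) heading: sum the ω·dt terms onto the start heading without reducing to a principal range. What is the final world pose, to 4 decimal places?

step 1: θ'=1.9576 (R=-1.0000) → pose (-1.9602, 2.8816, 1.9576)
step 2: θ'=3.2076 (R=0.6000) → pose (-2.5554, 3.2540, 3.2076)
step 3: θ'=2.4576 (R=1.3333) → pose (-1.6250, 2.9569, 2.4576)

(-1.6250, 2.9569, 2.4576)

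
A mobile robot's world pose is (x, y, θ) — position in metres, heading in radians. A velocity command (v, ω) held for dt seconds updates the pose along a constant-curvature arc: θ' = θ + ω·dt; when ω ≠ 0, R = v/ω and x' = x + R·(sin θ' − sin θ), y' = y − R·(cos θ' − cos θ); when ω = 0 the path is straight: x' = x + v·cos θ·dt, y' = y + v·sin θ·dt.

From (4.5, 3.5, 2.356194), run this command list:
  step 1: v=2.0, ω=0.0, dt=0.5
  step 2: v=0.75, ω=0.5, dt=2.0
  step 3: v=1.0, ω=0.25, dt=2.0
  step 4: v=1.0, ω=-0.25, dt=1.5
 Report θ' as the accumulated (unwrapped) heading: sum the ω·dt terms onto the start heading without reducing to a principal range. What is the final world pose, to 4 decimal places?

(-0.6455, 2.9751, 3.4812)

step 1: θ'=2.3562 (straight) → pose (3.7929, 4.2071, 2.3562)
step 2: θ'=3.3562 (R=1.5000) → pose (2.4128, 4.6120, 3.3562)
step 3: θ'=3.8562 (R=4.0000) → pose (0.6434, 3.7252, 3.8562)
step 4: θ'=3.4812 (R=-4.0000) → pose (-0.6455, 2.9751, 3.4812)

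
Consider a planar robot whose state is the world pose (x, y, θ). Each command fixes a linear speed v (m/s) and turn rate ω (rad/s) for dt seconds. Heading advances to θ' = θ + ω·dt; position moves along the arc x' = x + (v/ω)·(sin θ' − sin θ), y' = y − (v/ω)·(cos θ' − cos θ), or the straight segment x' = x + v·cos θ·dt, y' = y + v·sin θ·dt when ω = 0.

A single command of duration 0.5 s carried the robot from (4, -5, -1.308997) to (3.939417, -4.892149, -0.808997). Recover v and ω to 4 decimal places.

Δθ = -0.808997 − -1.308997 = 0.500000
ω = Δθ/dt = 0.500000/0.5 = 1.0000
R = −Δy/(cos θ' − cos θ) = -0.2500
v = R·ω = -0.2500·1.0000 = -0.2500

v = -0.2500, ω = 1.0000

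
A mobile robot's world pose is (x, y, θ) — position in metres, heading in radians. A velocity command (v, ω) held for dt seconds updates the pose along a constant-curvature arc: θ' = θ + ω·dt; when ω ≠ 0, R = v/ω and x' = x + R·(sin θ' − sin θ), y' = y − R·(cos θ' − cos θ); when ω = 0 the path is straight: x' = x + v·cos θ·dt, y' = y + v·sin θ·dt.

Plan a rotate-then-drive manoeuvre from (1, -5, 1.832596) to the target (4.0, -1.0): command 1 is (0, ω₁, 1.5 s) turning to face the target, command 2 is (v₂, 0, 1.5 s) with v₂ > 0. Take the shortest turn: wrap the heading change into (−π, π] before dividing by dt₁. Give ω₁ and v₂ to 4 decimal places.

ω₁ = -0.6035, v₂ = 3.3333

heading to target = atan2(-1−-5, 4−1) = 0.9273
Δθ = wrap(0.9273 − 1.8326) = -0.9053; ω₁ = Δθ/dt₁ = -0.6035
distance = √((4−1)² + (-1−-5)²) = 5.0000; v₂ = distance/dt₂ = 3.3333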